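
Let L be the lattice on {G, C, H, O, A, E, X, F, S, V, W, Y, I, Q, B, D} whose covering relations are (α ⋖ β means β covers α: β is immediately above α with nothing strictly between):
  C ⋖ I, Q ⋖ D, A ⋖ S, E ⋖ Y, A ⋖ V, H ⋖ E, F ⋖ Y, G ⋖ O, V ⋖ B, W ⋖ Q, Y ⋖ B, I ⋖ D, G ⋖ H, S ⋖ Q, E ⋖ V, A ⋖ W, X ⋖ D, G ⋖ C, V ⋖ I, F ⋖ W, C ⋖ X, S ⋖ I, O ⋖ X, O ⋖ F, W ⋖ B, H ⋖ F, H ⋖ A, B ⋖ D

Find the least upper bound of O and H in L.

F

Common upper bounds of {O, H}: B, D, F, Q, W, Y.
The least among these is F.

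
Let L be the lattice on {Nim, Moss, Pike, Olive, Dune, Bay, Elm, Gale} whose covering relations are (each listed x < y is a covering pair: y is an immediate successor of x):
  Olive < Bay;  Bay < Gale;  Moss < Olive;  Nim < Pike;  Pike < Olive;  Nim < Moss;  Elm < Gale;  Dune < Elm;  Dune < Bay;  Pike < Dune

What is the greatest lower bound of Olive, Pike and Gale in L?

Pike

Common lower bounds of {Olive, Pike, Gale}: Nim, Pike.
The greatest among these is Pike.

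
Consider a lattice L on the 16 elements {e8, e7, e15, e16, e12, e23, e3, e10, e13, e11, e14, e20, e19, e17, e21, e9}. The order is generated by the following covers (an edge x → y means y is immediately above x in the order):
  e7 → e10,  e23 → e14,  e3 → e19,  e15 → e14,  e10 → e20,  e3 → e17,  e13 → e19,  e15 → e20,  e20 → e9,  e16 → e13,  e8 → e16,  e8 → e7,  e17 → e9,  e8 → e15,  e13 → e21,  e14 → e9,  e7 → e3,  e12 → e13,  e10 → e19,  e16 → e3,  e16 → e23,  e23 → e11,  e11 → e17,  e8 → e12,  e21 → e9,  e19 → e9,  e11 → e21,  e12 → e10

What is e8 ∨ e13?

Common upper bounds of {e8, e13}: e13, e19, e21, e9.
The least among these is e13.

e13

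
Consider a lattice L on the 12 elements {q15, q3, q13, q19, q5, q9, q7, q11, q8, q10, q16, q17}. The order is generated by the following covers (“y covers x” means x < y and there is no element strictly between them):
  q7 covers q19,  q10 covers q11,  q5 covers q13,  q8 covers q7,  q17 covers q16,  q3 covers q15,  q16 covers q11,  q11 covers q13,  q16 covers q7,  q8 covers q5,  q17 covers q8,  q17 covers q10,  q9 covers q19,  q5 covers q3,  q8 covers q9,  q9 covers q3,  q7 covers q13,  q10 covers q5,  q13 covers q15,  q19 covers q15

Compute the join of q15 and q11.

Common upper bounds of {q15, q11}: q10, q11, q16, q17.
The least among these is q11.

q11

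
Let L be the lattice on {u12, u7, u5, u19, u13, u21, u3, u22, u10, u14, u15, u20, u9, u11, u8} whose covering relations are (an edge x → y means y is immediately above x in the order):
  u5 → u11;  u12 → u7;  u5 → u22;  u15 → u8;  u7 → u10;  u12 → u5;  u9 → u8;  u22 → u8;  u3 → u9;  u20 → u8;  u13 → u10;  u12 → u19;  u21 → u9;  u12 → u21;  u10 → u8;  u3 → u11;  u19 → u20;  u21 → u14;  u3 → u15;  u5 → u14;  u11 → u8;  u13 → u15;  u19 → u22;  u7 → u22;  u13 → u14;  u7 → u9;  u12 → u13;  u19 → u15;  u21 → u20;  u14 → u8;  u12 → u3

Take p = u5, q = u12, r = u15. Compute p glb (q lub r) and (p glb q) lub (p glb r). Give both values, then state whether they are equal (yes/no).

u12; u12; yes

q lub r = u15, so p glb (q lub r) = u5 glb u15 = u12.
p glb q = u12 and p glb r = u12, so (p glb q) lub (p glb r) = u12 lub u12 = u12.
Equal: yes.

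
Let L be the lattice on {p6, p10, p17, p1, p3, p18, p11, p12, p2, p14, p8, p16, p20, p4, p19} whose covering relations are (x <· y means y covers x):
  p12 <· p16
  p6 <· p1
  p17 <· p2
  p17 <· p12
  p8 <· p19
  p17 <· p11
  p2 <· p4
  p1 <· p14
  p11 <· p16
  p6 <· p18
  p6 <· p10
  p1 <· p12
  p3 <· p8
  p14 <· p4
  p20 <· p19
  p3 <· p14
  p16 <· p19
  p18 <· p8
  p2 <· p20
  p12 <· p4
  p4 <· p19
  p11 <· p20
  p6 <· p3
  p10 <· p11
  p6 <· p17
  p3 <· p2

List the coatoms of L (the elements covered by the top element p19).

p16, p20, p4, p8

The coatoms are exactly the elements covered by p19: p16, p20, p4, p8.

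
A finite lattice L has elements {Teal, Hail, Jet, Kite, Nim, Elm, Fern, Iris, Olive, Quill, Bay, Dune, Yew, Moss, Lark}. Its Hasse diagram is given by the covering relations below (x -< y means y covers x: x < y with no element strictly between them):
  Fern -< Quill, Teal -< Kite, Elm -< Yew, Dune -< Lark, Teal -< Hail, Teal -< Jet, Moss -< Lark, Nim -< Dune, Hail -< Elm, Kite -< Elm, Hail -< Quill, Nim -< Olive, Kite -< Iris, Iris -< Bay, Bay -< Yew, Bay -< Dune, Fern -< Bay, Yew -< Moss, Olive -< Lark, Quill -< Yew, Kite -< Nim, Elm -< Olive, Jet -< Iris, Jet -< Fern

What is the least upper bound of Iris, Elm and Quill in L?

Common upper bounds of {Iris, Elm, Quill}: Lark, Moss, Yew.
The least among these is Yew.

Yew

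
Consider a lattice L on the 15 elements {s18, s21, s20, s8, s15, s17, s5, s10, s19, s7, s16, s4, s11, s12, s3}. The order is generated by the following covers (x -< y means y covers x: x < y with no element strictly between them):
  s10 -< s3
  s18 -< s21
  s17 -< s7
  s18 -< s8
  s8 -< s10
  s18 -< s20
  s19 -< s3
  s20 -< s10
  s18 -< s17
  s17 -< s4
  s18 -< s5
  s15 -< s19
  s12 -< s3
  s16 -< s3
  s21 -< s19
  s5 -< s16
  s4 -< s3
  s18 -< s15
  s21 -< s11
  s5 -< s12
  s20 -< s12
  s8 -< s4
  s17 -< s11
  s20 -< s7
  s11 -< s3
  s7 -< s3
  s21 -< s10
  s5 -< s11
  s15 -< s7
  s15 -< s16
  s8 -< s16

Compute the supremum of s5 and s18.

s5

Common upper bounds of {s5, s18}: s11, s12, s16, s3, s5.
The least among these is s5.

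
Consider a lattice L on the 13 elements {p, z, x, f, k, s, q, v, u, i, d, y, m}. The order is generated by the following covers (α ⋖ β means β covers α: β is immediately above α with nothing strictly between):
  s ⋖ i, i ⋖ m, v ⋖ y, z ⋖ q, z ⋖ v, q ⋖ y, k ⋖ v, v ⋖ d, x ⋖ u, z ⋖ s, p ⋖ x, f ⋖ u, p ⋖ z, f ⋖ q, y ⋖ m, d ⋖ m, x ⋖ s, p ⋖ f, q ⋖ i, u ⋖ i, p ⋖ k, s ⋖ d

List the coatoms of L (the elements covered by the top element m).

d, i, y

The coatoms are exactly the elements covered by m: d, i, y.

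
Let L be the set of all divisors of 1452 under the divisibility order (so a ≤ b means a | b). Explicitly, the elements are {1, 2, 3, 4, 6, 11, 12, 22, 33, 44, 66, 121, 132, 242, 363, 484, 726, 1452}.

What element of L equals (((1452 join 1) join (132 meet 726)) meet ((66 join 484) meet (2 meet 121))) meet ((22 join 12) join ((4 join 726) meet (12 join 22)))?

1

1452 ∨ 1 = 1452
132 ∧ 726 = 66
1452 ∨ 66 = 1452
66 ∨ 484 = 1452
2 ∧ 121 = 1
1452 ∧ 1 = 1
1452 ∧ 1 = 1
22 ∨ 12 = 132
4 ∨ 726 = 1452
12 ∨ 22 = 132
1452 ∧ 132 = 132
132 ∨ 132 = 132
1 ∧ 132 = 1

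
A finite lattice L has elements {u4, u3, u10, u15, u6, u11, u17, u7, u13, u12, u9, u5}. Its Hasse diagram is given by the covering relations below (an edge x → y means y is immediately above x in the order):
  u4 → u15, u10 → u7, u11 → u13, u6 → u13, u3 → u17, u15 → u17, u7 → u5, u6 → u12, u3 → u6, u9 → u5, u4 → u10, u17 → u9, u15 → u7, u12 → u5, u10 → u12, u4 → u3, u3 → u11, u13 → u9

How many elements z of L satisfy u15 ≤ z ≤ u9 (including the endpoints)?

The interval [u15, u9] = {u15, u17, u9}, which has 3 elements.

3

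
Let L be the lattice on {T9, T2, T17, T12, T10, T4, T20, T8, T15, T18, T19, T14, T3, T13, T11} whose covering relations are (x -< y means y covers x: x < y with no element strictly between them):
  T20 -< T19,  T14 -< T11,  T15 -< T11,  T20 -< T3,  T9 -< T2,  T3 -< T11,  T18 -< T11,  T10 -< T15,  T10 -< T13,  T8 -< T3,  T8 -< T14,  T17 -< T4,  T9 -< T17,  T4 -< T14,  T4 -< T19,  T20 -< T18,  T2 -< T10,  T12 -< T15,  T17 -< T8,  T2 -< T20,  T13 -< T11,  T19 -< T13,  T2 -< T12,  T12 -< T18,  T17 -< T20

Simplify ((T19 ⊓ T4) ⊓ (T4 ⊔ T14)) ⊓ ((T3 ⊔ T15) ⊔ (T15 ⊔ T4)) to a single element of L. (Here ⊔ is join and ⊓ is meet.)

T4

T19 ∧ T4 = T4
T4 ∨ T14 = T14
T4 ∧ T14 = T4
T3 ∨ T15 = T11
T15 ∨ T4 = T11
T11 ∨ T11 = T11
T4 ∧ T11 = T4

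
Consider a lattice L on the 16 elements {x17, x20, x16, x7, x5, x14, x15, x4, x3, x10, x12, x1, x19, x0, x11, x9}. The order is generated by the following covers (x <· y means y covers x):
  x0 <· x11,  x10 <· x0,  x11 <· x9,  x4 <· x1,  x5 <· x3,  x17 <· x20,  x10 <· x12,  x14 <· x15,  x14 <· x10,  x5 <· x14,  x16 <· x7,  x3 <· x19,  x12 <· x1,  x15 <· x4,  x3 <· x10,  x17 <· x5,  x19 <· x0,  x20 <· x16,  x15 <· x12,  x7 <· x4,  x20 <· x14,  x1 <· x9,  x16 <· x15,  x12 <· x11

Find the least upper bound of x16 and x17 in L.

x16

Common upper bounds of {x16, x17}: x1, x11, x12, x15, x16, x4, x7, x9.
The least among these is x16.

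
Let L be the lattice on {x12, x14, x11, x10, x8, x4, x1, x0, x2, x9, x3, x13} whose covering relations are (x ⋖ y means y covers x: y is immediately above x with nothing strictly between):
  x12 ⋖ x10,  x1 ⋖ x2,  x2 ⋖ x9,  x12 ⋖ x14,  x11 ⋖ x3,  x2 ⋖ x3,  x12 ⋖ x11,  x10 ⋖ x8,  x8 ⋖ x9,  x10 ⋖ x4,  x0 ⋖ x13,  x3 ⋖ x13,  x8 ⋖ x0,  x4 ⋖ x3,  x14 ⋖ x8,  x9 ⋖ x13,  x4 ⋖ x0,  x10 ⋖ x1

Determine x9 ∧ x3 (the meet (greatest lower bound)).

x2

Common lower bounds of {x9, x3}: x1, x10, x12, x2.
The greatest among these is x2.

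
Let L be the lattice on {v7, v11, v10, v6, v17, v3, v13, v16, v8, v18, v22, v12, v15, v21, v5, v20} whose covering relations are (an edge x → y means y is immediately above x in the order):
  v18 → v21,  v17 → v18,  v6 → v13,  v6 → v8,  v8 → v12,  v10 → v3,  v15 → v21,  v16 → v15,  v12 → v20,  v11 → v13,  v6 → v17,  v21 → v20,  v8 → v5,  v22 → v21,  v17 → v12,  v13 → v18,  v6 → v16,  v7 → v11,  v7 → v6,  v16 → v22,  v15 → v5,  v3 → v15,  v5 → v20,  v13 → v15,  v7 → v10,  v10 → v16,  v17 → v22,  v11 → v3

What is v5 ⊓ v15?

Common lower bounds of {v5, v15}: v10, v11, v13, v15, v16, v3, v6, v7.
The greatest among these is v15.

v15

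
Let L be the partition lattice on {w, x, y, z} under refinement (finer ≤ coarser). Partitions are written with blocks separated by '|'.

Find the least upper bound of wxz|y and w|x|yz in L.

wxyz

The join of wxz|y and w|x|yz merges any blocks that overlap across the partitions, giving wxyz.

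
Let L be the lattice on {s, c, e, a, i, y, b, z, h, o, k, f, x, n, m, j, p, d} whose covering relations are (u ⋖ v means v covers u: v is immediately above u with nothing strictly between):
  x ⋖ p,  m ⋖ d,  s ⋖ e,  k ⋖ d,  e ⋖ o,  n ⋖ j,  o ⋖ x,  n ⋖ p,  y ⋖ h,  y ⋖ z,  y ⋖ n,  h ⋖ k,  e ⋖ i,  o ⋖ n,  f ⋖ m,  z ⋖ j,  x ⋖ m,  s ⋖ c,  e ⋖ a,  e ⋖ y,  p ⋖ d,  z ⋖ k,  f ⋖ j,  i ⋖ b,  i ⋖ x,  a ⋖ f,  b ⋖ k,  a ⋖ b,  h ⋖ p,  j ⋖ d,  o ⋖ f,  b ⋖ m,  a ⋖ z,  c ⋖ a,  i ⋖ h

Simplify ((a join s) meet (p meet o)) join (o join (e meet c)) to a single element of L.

o

a ∨ s = a
p ∧ o = o
a ∧ o = e
e ∧ c = s
o ∨ s = o
e ∨ o = o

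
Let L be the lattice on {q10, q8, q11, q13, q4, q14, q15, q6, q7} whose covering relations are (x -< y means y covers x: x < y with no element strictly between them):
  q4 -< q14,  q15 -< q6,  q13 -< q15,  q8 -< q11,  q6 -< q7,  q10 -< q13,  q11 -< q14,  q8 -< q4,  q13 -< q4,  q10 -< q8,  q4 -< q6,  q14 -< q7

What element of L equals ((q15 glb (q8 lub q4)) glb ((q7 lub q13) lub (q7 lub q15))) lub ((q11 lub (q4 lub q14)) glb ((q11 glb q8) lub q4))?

q4

q8 ∨ q4 = q4
q15 ∧ q4 = q13
q7 ∨ q13 = q7
q7 ∨ q15 = q7
q7 ∨ q7 = q7
q13 ∧ q7 = q13
q4 ∨ q14 = q14
q11 ∨ q14 = q14
q11 ∧ q8 = q8
q8 ∨ q4 = q4
q14 ∧ q4 = q4
q13 ∨ q4 = q4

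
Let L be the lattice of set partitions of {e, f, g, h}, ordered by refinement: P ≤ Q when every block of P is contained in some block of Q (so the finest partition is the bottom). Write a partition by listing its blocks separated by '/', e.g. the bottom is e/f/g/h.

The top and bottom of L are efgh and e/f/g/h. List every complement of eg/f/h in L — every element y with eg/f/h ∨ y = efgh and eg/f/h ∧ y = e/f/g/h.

Need y with eg/f/h ∨ y = efgh and eg/f/h ∧ y = e/f/g/h.
Checking each element gives: e/fgh, ef/gh, efh/g, eh/fg.

e/fgh, ef/gh, efh/g, eh/fg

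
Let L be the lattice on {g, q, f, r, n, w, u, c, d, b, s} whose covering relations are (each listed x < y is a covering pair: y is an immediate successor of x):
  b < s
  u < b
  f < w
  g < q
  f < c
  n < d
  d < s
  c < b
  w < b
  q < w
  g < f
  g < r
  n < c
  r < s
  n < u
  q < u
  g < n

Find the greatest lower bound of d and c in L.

n

Common lower bounds of {d, c}: g, n.
The greatest among these is n.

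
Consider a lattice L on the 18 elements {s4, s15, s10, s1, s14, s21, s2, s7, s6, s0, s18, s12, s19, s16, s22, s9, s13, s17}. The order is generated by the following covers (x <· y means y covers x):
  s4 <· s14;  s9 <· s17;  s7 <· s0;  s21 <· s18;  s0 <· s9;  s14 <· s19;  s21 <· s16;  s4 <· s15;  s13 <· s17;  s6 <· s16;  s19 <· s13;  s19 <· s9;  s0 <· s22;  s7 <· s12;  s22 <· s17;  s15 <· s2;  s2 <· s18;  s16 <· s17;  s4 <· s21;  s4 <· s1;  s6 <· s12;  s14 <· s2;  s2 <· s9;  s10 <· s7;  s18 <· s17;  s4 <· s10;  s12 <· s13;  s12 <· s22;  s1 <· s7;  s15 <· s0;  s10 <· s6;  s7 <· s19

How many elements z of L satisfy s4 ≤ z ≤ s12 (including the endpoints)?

6

The interval [s4, s12] = {s1, s10, s12, s4, s6, s7}, which has 6 elements.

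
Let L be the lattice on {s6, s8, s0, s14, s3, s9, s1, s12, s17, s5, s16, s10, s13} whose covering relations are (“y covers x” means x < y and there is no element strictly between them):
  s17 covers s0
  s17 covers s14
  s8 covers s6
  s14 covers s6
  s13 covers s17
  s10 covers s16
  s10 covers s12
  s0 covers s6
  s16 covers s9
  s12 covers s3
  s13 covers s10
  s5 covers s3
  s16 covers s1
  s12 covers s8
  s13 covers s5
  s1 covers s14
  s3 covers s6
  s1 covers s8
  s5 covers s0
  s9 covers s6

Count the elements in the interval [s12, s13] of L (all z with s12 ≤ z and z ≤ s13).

The interval [s12, s13] = {s10, s12, s13}, which has 3 elements.

3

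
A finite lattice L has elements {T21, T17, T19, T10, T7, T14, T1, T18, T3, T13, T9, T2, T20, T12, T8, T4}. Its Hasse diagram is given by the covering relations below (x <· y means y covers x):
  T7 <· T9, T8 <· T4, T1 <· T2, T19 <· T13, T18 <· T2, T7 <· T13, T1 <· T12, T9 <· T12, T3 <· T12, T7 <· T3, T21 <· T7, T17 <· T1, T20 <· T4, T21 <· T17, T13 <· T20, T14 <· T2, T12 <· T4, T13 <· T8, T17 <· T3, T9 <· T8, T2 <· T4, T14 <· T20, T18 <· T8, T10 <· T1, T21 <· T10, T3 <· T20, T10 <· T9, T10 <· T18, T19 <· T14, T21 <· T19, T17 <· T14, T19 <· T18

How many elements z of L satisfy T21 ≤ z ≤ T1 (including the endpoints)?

The interval [T21, T1] = {T1, T10, T17, T21}, which has 4 elements.

4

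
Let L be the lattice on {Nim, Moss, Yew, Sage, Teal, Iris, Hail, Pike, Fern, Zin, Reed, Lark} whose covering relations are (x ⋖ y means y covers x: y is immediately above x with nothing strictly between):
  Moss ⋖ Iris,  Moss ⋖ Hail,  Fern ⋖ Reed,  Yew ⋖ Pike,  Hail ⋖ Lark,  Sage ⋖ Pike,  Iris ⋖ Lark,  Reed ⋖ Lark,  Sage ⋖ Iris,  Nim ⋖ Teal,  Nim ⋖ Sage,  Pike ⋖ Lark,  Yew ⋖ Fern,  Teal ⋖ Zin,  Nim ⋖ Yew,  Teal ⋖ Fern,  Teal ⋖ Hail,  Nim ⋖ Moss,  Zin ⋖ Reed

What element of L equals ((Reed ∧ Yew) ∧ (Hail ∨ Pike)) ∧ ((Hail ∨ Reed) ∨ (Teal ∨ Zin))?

Reed ∧ Yew = Yew
Hail ∨ Pike = Lark
Yew ∧ Lark = Yew
Hail ∨ Reed = Lark
Teal ∨ Zin = Zin
Lark ∨ Zin = Lark
Yew ∧ Lark = Yew

Yew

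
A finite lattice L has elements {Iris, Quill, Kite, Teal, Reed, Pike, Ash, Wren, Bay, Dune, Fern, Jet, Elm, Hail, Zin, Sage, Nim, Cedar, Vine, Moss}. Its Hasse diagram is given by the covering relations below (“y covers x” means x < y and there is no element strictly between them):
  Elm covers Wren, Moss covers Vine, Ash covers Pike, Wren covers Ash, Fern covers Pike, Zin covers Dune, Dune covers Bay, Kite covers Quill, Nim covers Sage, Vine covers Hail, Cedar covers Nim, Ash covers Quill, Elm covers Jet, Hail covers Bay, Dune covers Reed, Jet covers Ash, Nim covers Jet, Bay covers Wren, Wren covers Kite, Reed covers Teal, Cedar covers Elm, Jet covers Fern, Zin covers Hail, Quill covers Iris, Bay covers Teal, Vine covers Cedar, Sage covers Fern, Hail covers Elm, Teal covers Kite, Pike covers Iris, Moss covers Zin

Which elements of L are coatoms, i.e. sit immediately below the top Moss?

The coatoms are exactly the elements covered by Moss: Vine, Zin.

Vine, Zin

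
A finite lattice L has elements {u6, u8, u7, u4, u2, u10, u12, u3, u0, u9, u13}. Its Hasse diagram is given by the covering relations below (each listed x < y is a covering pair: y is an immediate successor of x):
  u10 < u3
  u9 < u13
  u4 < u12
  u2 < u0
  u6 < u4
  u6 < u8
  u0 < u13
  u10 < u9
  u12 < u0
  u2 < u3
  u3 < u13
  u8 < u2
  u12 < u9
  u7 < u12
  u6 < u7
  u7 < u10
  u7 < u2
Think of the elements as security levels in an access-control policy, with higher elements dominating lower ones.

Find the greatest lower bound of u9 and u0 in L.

Common lower bounds of {u9, u0}: u12, u4, u6, u7.
The greatest among these is u12.

u12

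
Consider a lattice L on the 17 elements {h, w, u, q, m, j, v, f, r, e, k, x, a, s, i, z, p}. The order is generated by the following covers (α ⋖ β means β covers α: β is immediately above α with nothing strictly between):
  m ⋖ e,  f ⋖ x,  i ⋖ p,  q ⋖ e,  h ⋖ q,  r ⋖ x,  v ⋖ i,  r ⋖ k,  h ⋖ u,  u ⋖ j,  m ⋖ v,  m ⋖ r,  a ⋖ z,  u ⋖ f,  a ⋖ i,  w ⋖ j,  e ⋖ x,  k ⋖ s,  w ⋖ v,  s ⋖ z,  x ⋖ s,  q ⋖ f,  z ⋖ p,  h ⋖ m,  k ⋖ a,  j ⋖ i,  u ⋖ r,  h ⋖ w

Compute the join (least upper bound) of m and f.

x

Common upper bounds of {m, f}: p, s, x, z.
The least among these is x.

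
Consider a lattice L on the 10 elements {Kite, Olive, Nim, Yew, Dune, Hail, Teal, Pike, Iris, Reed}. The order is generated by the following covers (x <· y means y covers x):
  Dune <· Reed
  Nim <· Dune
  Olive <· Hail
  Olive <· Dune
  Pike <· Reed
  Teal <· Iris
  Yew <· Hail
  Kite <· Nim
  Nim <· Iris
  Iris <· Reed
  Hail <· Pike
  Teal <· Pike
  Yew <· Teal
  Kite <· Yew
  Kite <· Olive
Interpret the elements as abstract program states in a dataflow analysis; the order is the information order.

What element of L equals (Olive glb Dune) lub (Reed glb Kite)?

Olive ∧ Dune = Olive
Reed ∧ Kite = Kite
Olive ∨ Kite = Olive

Olive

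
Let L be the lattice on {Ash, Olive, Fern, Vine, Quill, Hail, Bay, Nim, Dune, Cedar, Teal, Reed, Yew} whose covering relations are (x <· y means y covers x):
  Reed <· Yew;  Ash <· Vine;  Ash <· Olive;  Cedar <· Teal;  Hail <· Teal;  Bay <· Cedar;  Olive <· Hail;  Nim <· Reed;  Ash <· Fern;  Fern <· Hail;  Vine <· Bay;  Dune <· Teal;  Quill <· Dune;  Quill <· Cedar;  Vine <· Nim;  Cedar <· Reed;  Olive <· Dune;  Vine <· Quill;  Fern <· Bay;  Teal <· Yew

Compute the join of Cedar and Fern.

Cedar

Common upper bounds of {Cedar, Fern}: Cedar, Reed, Teal, Yew.
The least among these is Cedar.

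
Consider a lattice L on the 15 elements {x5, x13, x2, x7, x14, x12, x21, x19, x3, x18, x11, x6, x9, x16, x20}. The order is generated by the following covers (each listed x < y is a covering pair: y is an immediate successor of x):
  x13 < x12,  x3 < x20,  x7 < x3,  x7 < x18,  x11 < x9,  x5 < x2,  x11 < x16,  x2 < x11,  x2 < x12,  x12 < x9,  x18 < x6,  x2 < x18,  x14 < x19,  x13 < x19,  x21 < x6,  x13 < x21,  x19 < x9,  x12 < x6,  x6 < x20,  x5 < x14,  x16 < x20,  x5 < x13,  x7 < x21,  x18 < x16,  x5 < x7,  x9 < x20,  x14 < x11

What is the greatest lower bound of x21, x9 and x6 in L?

Common lower bounds of {x21, x9, x6}: x13, x5.
The greatest among these is x13.

x13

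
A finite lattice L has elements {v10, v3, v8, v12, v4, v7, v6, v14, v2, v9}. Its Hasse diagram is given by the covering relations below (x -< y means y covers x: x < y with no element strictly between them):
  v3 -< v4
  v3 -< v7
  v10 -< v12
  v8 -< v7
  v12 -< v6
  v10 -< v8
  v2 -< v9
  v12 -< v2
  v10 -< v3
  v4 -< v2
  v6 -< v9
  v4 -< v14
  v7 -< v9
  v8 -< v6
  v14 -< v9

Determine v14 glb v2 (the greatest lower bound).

v4

Common lower bounds of {v14, v2}: v10, v3, v4.
The greatest among these is v4.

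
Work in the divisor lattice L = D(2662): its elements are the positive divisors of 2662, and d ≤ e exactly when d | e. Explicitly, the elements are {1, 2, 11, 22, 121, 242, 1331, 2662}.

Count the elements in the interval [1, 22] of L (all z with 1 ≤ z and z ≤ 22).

4

The interval [1, 22] = {1, 11, 2, 22}, which has 4 elements.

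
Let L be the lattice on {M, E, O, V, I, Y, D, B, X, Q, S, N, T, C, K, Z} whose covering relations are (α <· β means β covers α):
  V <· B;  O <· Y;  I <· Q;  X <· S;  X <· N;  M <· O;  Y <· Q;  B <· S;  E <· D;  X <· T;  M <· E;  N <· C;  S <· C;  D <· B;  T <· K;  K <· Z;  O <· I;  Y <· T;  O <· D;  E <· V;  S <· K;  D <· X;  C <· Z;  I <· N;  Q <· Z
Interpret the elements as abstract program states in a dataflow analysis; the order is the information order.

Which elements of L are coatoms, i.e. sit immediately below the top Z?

C, K, Q

The coatoms are exactly the elements covered by Z: C, K, Q.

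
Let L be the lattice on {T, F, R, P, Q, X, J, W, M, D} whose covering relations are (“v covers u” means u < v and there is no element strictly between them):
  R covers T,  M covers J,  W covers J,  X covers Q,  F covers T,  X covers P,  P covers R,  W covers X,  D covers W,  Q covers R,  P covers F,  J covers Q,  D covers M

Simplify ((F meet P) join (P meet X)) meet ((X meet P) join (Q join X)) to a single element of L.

P

F ∧ P = F
P ∧ X = P
F ∨ P = P
X ∧ P = P
Q ∨ X = X
P ∨ X = X
P ∧ X = P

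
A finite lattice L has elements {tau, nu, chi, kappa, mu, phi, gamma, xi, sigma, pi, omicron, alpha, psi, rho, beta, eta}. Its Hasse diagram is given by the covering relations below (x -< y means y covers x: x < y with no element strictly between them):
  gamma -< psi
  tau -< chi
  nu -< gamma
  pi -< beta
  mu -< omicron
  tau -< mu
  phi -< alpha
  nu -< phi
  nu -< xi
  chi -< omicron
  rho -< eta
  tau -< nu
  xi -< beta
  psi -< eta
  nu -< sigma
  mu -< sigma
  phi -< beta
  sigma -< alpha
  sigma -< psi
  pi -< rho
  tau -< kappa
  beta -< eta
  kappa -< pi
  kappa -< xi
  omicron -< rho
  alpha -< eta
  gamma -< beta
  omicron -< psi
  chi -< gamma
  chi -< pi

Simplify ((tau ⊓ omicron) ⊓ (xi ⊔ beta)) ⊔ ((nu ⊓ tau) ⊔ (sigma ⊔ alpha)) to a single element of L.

tau ∧ omicron = tau
xi ∨ beta = beta
tau ∧ beta = tau
nu ∧ tau = tau
sigma ∨ alpha = alpha
tau ∨ alpha = alpha
tau ∨ alpha = alpha

alpha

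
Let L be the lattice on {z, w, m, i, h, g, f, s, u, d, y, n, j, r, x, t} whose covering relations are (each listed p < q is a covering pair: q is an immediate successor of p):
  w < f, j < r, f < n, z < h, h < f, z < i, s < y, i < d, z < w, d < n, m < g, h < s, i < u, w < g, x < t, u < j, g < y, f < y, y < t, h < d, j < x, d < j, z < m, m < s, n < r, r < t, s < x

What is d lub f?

Common upper bounds of {d, f}: n, r, t.
The least among these is n.

n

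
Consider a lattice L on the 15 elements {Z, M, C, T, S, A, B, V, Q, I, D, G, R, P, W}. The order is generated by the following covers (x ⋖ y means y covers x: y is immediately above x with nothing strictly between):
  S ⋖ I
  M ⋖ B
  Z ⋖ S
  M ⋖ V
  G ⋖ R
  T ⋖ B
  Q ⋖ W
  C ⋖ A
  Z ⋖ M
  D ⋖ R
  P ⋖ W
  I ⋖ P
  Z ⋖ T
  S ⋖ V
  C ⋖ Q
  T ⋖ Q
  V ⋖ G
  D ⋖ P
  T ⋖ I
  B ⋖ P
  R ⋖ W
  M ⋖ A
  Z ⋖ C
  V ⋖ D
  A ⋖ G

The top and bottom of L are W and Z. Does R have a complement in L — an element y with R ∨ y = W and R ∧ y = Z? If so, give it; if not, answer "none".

Need y with R ∨ y = W and R ∧ y = Z.
Checking each element gives: T.

T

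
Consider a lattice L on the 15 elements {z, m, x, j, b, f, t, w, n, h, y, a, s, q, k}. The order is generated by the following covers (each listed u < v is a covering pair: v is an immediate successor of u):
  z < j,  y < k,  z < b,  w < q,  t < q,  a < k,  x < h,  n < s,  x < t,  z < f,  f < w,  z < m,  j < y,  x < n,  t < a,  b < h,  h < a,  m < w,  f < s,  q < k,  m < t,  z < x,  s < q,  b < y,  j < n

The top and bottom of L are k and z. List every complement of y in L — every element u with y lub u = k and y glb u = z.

f, m, t, w, x

Need u with y ∨ u = k and y ∧ u = z.
Checking each element gives: f, m, t, w, x.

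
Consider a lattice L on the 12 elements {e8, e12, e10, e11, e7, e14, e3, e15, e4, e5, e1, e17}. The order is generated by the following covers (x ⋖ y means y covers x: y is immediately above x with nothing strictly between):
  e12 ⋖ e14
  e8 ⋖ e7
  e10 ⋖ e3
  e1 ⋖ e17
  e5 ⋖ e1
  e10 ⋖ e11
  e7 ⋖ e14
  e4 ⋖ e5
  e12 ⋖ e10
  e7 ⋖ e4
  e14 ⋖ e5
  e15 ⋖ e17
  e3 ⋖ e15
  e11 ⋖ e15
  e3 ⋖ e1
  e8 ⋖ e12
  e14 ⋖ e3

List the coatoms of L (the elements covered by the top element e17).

The coatoms are exactly the elements covered by e17: e1, e15.

e1, e15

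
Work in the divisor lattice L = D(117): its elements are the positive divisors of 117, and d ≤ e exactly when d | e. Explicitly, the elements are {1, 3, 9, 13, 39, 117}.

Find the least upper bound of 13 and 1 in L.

In the divisibility order, the join is the least common multiple: lcm(13, 1) = 13.

13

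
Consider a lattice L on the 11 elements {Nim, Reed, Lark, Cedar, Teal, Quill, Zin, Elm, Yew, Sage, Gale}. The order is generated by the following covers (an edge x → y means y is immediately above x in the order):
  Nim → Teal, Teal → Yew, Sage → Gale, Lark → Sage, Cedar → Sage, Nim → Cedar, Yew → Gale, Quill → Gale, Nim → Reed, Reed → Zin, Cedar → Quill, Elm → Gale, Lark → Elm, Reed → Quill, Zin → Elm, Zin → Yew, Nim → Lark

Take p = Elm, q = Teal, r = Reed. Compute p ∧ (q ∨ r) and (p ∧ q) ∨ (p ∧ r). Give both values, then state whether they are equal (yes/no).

q ∨ r = Yew, so p ∧ (q ∨ r) = Elm ∧ Yew = Zin.
p ∧ q = Nim and p ∧ r = Reed, so (p ∧ q) ∨ (p ∧ r) = Nim ∨ Reed = Reed.
Equal: no.

Zin; Reed; no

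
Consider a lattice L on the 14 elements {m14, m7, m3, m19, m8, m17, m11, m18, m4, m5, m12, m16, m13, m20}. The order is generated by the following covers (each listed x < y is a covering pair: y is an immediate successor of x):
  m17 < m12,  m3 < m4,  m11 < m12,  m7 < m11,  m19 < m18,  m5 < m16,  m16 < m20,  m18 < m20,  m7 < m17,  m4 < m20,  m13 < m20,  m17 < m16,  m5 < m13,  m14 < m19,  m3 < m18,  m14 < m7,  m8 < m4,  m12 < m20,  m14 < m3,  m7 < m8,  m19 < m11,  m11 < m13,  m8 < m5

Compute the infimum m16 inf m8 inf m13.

m8

Common lower bounds of {m16, m8, m13}: m14, m7, m8.
The greatest among these is m8.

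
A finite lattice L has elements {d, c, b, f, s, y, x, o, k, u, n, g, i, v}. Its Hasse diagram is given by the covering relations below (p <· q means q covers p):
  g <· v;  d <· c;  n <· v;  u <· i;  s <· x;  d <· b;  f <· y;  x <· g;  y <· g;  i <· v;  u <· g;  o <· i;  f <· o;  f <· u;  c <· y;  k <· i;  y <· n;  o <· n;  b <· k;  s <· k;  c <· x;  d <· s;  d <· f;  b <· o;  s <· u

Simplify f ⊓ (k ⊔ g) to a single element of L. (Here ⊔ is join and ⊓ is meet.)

f

k ∨ g = v
f ∧ v = f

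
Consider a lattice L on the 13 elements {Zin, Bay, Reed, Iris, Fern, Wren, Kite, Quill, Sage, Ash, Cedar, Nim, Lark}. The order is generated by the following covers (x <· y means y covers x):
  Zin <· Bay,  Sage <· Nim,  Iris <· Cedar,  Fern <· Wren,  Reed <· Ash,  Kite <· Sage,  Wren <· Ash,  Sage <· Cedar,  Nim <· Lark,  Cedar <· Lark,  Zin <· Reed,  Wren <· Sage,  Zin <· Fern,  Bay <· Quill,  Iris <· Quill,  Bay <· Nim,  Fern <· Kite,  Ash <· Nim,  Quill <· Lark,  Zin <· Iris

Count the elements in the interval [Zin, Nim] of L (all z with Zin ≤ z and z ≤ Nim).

The interval [Zin, Nim] = {Ash, Bay, Fern, Kite, Nim, Reed, Sage, Wren, Zin}, which has 9 elements.

9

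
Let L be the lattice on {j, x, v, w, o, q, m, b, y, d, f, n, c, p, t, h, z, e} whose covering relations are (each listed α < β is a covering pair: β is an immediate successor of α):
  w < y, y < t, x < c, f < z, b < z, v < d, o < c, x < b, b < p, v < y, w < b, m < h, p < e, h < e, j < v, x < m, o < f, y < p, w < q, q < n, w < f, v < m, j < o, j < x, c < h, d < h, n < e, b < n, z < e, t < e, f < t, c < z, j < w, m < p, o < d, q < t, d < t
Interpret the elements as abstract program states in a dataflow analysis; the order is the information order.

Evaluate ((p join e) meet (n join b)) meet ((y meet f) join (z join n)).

p ∨ e = e
n ∨ b = n
e ∧ n = n
y ∧ f = w
z ∨ n = e
w ∨ e = e
n ∧ e = n

n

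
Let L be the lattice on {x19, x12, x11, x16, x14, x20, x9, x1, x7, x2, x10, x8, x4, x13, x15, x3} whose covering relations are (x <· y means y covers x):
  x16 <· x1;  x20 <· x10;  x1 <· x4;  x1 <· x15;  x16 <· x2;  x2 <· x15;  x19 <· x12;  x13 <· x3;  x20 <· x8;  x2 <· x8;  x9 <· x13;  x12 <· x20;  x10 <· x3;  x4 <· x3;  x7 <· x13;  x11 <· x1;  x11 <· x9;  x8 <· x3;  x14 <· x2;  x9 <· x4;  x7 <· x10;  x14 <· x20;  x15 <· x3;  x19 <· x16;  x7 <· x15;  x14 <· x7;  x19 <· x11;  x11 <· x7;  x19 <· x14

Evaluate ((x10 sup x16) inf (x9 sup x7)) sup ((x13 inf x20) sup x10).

x10 ∨ x16 = x3
x9 ∨ x7 = x13
x3 ∧ x13 = x13
x13 ∧ x20 = x14
x14 ∨ x10 = x10
x13 ∨ x10 = x3

x3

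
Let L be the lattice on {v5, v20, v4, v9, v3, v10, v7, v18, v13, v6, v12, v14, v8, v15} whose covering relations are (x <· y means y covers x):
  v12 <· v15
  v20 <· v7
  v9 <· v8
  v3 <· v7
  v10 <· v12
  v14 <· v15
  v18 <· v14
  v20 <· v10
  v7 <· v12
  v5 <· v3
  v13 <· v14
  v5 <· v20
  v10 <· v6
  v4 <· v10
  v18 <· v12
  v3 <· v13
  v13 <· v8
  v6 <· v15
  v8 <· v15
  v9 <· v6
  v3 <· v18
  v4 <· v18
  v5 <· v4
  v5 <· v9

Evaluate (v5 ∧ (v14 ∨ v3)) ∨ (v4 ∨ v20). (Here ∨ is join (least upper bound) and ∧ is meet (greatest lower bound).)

v14 ∨ v3 = v14
v5 ∧ v14 = v5
v4 ∨ v20 = v10
v5 ∨ v10 = v10

v10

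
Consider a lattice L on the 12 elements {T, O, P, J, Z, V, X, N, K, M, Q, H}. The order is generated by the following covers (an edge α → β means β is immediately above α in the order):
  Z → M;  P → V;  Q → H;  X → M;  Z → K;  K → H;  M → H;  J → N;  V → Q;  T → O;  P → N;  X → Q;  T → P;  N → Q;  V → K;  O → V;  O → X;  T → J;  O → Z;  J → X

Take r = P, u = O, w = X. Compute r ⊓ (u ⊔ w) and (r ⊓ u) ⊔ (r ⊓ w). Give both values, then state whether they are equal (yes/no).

u ⊔ w = X, so r ⊓ (u ⊔ w) = P ⊓ X = T.
r ⊓ u = T and r ⊓ w = T, so (r ⊓ u) ⊔ (r ⊓ w) = T ⊔ T = T.
Equal: yes.

T; T; yes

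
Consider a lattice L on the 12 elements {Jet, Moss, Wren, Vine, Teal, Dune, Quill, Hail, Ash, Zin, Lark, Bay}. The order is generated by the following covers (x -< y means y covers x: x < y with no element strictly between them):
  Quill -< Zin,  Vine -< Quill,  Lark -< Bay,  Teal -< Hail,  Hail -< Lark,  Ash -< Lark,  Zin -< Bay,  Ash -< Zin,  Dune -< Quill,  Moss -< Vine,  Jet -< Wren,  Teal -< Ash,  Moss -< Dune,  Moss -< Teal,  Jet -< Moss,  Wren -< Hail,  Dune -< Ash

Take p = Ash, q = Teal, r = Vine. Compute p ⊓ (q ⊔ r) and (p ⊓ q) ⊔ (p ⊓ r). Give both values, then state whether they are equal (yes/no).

Ash; Teal; no

q ⊔ r = Zin, so p ⊓ (q ⊔ r) = Ash ⊓ Zin = Ash.
p ⊓ q = Teal and p ⊓ r = Moss, so (p ⊓ q) ⊔ (p ⊓ r) = Teal ⊔ Moss = Teal.
Equal: no.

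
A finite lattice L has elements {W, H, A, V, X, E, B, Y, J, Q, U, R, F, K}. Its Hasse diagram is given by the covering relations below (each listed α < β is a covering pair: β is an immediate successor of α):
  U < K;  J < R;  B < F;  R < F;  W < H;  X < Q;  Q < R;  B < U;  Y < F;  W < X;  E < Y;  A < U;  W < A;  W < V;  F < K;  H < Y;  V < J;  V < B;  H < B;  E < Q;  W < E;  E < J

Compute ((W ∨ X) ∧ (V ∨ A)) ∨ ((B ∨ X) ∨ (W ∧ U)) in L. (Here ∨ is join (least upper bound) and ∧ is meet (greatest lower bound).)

F

W ∨ X = X
V ∨ A = U
X ∧ U = W
B ∨ X = F
W ∧ U = W
F ∨ W = F
W ∨ F = F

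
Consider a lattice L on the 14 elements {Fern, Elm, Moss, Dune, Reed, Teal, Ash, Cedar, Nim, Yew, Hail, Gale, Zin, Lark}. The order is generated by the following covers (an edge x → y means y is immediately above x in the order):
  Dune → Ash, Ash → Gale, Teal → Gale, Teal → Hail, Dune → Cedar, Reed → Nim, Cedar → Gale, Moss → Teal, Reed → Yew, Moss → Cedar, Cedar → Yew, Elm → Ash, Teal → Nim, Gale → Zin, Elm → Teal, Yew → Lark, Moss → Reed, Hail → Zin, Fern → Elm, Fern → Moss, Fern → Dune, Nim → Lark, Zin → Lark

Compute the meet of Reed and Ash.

Fern

Common lower bounds of {Reed, Ash}: Fern.
The greatest among these is Fern.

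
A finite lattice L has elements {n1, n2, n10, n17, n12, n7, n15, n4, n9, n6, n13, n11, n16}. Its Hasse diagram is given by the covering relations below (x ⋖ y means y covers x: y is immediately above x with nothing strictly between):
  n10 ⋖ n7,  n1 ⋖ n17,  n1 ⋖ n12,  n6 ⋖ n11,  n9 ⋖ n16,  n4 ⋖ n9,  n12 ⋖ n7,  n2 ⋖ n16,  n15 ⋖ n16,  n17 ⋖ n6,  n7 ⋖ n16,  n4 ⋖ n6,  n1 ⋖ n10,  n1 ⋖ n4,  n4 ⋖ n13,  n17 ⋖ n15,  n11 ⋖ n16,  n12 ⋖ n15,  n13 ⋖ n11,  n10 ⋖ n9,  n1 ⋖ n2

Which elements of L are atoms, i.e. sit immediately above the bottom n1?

The atoms are exactly the elements that cover n1: n10, n12, n17, n2, n4.

n10, n12, n17, n2, n4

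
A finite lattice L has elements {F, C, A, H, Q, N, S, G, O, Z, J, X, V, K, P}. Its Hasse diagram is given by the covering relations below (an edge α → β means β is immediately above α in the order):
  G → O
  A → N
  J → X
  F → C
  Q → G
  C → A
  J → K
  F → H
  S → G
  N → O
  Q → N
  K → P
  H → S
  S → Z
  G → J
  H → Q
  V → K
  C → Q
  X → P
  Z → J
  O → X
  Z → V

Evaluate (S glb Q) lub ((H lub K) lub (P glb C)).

K

S ∧ Q = H
H ∨ K = K
P ∧ C = C
K ∨ C = K
H ∨ K = K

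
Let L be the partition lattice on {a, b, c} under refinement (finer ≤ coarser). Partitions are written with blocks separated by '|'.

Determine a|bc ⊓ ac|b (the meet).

a|b|c

The meet (common refinement) of a|bc and ac|b intersects blocks pairwise, giving a|b|c.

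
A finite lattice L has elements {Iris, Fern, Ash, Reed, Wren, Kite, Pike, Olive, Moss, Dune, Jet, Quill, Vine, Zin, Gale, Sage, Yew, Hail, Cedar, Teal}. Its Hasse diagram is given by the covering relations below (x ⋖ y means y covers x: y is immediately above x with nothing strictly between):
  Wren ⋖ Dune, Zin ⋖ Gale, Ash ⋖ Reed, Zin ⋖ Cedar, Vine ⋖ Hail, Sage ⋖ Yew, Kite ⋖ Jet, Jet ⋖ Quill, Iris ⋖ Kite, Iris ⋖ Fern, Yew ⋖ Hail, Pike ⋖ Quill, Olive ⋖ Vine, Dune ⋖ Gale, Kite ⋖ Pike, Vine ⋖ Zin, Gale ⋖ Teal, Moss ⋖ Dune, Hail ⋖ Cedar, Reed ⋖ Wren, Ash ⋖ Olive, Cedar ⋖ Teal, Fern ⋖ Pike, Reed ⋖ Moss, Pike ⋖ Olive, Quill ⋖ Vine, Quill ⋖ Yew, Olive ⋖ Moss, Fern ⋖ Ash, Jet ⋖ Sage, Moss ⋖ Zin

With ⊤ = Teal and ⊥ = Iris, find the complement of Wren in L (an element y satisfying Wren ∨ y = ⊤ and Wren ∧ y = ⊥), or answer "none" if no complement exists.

Need y with Wren ∨ y = Teal and Wren ∧ y = Iris.
Checking each element gives: Sage.

Sage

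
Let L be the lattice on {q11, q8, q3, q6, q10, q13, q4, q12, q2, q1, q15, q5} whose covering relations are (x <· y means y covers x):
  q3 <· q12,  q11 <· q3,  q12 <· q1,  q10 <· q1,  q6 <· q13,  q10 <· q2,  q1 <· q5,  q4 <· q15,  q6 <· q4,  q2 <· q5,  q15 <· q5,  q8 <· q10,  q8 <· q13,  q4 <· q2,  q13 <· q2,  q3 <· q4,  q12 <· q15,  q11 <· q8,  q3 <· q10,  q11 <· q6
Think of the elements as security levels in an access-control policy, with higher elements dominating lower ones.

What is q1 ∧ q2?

Common lower bounds of {q1, q2}: q10, q11, q3, q8.
The greatest among these is q10.

q10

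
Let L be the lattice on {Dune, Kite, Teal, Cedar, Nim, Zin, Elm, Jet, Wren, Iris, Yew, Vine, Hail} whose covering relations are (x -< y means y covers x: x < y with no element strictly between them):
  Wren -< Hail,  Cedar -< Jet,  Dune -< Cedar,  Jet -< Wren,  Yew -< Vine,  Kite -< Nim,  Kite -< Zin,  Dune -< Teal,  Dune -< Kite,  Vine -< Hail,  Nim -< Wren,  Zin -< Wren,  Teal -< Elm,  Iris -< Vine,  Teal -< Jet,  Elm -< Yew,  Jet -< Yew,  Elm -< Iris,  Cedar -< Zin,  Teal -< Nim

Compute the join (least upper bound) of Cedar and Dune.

Common upper bounds of {Cedar, Dune}: Cedar, Hail, Jet, Vine, Wren, Yew, Zin.
The least among these is Cedar.

Cedar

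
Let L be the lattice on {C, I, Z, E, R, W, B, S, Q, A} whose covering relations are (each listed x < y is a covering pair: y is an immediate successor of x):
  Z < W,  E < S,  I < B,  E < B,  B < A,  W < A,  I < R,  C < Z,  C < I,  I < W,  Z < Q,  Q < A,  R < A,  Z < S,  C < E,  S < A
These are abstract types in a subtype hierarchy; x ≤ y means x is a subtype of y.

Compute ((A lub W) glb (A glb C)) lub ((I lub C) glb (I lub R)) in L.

I

A ∨ W = A
A ∧ C = C
A ∧ C = C
I ∨ C = I
I ∨ R = R
I ∧ R = I
C ∨ I = I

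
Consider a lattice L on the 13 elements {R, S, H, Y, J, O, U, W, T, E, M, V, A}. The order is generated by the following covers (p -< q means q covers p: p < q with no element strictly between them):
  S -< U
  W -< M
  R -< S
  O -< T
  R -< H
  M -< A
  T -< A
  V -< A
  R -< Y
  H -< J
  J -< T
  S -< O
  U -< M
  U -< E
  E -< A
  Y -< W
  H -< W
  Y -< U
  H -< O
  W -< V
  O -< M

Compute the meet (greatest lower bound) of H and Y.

Common lower bounds of {H, Y}: R.
The greatest among these is R.

R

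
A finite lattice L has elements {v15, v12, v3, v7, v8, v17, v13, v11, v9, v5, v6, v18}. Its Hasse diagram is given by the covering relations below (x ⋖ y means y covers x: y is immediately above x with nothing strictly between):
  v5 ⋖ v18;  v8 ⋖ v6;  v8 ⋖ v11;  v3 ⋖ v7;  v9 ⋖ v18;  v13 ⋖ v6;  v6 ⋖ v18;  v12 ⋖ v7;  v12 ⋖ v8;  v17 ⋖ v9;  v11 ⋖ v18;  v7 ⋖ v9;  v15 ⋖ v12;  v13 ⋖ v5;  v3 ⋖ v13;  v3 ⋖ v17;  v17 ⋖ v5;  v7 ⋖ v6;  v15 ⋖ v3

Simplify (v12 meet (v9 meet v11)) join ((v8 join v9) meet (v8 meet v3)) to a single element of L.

v12

v9 ∧ v11 = v12
v12 ∧ v12 = v12
v8 ∨ v9 = v18
v8 ∧ v3 = v15
v18 ∧ v15 = v15
v12 ∨ v15 = v12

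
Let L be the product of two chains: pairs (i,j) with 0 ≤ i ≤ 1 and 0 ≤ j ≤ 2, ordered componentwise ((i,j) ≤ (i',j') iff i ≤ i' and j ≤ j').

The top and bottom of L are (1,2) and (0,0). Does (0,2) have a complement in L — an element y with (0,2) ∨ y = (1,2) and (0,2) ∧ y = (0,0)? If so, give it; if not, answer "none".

(1,0)

Need y with (0,2) ∨ y = (1,2) and (0,2) ∧ y = (0,0).
Checking each element gives: (1,0).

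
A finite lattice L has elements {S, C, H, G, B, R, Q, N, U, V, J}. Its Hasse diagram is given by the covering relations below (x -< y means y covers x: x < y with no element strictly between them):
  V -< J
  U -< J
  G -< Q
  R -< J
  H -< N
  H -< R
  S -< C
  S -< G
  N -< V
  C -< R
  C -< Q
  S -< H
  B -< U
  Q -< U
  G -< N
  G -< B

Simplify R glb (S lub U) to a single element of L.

C

S ∨ U = U
R ∧ U = C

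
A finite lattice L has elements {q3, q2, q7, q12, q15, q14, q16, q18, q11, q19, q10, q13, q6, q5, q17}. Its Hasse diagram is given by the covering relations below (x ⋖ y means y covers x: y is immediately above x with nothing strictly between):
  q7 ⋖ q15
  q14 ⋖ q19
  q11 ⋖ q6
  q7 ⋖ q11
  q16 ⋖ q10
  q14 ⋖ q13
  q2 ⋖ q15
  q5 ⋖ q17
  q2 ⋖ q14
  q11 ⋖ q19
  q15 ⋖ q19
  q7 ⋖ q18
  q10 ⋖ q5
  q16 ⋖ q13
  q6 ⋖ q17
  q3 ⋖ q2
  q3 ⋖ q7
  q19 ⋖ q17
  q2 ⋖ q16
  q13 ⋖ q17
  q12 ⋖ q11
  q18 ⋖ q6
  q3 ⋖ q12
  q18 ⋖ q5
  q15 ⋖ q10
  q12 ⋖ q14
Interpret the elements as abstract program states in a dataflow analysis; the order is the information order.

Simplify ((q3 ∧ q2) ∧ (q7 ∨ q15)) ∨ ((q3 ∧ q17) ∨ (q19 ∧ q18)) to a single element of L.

q3 ∧ q2 = q3
q7 ∨ q15 = q15
q3 ∧ q15 = q3
q3 ∧ q17 = q3
q19 ∧ q18 = q7
q3 ∨ q7 = q7
q3 ∨ q7 = q7

q7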